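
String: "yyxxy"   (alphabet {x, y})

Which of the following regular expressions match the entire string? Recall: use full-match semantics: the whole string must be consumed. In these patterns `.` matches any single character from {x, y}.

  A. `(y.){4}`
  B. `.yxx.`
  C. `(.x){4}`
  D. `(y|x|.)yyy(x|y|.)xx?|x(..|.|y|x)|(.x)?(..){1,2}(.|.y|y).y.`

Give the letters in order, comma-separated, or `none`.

B

A → no match
B → match
C → no match — must end with "x"
D → no match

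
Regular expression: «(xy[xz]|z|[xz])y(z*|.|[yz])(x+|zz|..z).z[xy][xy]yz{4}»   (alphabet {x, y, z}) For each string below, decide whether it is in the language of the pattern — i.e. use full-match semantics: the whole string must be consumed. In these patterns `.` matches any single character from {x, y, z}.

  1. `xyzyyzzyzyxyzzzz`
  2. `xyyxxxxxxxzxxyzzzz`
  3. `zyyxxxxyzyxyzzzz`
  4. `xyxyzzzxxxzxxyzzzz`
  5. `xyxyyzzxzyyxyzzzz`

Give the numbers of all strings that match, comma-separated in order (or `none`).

1, 2, 3, 4

1 → match
2 → match
3 → match
4 → match
5 → no match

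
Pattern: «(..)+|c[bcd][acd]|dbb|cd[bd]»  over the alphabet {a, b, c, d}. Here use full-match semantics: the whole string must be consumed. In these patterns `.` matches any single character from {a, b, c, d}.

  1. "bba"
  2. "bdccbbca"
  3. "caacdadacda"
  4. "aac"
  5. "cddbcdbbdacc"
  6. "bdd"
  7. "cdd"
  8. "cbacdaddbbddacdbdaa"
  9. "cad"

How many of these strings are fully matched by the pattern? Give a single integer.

1 → no match
2 → match
3 → no match
4 → no match
5 → match
6 → no match
7 → match
8 → no match
9 → no match
Total matched: 3

3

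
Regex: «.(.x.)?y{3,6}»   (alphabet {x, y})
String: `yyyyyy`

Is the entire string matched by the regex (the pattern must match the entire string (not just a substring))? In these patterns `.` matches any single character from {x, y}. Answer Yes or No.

Yes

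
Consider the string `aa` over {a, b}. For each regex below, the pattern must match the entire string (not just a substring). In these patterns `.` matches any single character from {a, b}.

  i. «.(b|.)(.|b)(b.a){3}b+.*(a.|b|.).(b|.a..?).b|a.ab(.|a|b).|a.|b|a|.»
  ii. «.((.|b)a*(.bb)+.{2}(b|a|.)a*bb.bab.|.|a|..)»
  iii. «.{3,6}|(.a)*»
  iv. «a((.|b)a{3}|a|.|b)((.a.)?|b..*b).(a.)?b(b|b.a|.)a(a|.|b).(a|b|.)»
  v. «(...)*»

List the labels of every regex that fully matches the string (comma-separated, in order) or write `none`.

i → match
ii → match
iii → match
iv → no match
v → no match

i, ii, iii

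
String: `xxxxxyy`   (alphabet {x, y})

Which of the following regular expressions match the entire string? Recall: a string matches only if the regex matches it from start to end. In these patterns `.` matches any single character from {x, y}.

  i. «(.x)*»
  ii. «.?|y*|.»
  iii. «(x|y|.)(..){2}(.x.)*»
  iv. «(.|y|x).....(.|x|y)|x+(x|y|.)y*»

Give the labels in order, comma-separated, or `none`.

iv

i → no match
ii → no match
iii → no match
iv → match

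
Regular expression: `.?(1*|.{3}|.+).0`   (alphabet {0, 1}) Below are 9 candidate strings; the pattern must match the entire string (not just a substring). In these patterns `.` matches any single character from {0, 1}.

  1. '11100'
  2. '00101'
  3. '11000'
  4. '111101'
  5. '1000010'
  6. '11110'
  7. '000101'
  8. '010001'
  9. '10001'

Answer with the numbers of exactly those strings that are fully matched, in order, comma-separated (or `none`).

1, 3, 5, 6

1 → match
2 → no match — must end with '0'
3 → match
4 → no match — must end with '0'
5 → match
6 → match
7 → no match — must end with '0'
8 → no match — must end with '0'
9 → no match — must end with '0'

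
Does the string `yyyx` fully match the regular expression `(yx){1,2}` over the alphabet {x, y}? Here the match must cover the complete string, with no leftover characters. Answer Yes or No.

No

Every match must start with `yx`, but `yyyx` does not.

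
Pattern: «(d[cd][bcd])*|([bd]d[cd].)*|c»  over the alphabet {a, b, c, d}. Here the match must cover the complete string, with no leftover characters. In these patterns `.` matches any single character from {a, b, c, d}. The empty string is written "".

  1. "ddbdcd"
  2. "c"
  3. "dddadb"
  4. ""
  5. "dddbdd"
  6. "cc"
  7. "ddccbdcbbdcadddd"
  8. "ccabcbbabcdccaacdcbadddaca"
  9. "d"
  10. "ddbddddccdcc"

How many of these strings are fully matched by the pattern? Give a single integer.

1 → match
2 → match
3 → no match
4 → match
5 → no match
6 → no match
7 → match
8 → no match
9 → no match
10 → match
Total matched: 5

5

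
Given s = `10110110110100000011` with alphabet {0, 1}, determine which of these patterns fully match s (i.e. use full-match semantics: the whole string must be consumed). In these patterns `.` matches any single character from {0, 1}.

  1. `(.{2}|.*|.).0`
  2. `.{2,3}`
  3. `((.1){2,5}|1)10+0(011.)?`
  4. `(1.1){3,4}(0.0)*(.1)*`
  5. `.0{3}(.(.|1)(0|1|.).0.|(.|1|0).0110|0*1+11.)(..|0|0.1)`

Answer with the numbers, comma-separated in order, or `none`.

1 → no match — must end with `0`
2 → no match
3 → no match
4 → match
5 → no match

4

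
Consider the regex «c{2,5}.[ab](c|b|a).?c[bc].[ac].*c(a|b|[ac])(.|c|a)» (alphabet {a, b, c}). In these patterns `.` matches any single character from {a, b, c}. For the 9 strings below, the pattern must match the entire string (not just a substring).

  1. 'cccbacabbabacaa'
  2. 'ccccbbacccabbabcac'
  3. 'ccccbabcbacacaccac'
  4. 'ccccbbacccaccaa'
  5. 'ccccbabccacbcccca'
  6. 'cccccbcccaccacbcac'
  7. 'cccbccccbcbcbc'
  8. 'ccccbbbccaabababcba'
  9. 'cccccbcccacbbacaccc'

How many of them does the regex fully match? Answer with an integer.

8

1 → no match
2 → match
3 → match
4 → match
5 → match
6 → match
7 → match
8 → match
9 → match
Total matched: 8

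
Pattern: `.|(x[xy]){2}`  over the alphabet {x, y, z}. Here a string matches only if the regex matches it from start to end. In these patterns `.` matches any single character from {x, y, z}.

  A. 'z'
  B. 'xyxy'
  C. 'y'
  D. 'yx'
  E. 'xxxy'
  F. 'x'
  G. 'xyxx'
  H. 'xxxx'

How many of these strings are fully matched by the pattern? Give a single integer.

A → match
B → match
C → match
D → no match
E → match
F → match
G → match
H → match
Total matched: 7

7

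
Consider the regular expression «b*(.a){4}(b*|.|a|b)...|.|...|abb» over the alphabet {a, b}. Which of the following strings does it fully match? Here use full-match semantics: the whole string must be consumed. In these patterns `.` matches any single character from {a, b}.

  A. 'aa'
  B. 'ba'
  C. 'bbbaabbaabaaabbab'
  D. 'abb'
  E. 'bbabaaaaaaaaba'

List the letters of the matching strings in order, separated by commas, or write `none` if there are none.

D

A → no match
B → no match
C → no match
D → match
E → no match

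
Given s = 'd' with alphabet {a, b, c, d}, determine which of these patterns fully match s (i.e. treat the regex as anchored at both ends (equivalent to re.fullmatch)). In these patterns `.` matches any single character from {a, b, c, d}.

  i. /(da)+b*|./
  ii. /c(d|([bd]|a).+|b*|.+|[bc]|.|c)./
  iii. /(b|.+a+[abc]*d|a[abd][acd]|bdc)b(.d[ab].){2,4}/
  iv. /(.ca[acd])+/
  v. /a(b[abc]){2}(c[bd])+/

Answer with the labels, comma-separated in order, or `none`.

i → match
ii → no match — must start with 'c'
iii → no match
iv → no match
v → no match — must start with 'ab'

i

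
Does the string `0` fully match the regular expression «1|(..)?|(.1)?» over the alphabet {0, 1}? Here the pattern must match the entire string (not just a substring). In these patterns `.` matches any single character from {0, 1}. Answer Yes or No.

No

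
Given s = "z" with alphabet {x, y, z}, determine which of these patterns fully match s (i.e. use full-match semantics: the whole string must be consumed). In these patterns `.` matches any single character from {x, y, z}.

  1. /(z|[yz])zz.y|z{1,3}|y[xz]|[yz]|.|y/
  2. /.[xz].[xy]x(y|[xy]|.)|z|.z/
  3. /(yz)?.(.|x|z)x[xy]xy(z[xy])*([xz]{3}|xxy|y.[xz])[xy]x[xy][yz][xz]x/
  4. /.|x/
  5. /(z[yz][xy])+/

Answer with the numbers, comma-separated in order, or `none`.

1 → match
2 → match
3 → no match — must end with "x"
4 → match
5 → no match

1, 2, 4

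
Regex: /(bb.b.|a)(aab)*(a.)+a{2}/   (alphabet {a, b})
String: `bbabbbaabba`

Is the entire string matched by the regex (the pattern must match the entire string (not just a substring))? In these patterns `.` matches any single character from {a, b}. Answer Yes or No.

No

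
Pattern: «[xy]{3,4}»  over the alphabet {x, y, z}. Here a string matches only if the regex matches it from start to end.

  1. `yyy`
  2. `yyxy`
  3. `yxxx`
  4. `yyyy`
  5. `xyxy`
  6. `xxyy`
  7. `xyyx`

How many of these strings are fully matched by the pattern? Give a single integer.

7

1 → match
2 → match
3 → match
4 → match
5 → match
6 → match
7 → match
Total matched: 7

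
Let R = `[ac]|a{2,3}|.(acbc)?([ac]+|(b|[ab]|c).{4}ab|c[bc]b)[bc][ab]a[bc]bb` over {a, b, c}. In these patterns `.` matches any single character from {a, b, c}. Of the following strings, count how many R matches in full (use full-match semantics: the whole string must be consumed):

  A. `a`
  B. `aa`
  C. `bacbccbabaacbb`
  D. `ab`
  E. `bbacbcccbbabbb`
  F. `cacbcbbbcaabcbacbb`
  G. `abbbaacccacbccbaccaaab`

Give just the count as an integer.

A → match
B → match
C → no match
D → no match
E → no match
F → match
G → no match
Total matched: 3

3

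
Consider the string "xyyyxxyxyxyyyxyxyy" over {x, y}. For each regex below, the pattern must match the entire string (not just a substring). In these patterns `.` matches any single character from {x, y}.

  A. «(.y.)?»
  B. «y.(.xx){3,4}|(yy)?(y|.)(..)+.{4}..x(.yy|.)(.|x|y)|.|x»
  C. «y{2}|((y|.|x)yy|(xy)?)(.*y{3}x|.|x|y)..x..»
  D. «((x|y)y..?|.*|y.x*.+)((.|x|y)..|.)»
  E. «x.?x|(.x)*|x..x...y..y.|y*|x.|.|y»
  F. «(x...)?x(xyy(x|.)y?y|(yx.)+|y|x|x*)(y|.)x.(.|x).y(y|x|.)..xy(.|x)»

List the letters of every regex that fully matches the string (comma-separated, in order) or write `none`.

B, D, F

A → no match
B → match
C → no match
D → match
E → no match
F → match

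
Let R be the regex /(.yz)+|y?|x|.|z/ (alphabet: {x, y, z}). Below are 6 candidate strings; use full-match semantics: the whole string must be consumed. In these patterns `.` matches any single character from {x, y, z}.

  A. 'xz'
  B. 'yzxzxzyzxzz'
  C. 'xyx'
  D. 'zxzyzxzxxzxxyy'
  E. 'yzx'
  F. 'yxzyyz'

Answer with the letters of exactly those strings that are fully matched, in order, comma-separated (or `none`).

A → no match
B → no match
C → no match
D → no match
E → no match
F → no match

none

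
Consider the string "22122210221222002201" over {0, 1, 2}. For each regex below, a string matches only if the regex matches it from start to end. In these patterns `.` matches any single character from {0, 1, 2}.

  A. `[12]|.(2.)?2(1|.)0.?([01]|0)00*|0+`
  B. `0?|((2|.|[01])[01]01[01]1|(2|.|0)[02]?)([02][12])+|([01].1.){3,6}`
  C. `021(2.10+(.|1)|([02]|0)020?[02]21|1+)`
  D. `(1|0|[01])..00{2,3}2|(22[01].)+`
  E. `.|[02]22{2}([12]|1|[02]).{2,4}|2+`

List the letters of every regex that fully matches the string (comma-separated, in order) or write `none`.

A → no match
B → no match
C → no match — must start with "021"
D → match
E → no match

D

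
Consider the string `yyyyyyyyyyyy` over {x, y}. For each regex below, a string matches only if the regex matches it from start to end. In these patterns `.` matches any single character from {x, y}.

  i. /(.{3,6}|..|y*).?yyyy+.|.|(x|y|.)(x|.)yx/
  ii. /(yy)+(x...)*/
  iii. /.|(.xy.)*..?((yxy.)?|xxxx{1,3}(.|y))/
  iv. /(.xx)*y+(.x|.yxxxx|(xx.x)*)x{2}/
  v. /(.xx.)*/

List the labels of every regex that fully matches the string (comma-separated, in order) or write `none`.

i, ii

i → match
ii → match
iii → no match
iv → no match — must end with `x`
v → no match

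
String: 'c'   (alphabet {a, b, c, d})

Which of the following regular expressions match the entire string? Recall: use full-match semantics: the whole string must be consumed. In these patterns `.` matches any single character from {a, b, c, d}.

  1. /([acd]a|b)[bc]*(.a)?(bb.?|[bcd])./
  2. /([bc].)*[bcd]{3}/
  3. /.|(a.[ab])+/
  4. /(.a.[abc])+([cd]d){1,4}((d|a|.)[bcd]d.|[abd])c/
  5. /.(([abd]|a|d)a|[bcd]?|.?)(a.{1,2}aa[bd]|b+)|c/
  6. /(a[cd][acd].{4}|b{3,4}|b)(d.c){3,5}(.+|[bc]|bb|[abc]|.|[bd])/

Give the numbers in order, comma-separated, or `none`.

3, 5

1 → no match
2 → no match
3 → match
4 → no match
5 → match
6 → no match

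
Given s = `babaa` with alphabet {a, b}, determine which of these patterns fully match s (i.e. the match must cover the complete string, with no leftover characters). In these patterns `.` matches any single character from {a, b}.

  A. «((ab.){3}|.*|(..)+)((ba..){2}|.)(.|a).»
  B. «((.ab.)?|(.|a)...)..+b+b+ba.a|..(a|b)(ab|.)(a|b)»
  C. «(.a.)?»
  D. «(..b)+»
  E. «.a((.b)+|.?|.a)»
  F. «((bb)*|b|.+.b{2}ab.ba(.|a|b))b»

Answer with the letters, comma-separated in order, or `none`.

A → match
B → match
C → no match
D → no match — must end with `b`
E → no match
F → no match — must end with `b`

A, B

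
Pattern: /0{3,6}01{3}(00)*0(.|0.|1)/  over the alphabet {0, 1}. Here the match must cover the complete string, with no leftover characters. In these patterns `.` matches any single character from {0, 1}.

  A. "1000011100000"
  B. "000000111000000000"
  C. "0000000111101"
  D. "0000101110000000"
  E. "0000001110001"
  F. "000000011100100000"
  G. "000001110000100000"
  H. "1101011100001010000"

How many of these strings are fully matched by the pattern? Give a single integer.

A → no match — must start with "0"
B → match
C → no match
D → no match
E → match
F → no match
G → no match
H → no match — must start with "0"
Total matched: 2

2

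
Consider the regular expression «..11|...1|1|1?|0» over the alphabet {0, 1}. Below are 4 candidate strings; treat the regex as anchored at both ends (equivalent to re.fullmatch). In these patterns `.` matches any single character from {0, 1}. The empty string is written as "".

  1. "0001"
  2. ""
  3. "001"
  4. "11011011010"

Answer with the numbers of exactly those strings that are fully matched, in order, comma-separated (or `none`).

1 → match
2 → match
3 → no match
4 → no match

1, 2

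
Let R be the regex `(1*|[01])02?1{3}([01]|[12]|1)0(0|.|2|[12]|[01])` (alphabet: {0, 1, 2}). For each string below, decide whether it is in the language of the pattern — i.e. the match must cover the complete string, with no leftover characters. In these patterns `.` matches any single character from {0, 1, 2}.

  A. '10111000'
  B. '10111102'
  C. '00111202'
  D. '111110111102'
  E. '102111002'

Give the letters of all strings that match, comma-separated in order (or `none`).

A. '10111000' → match
B. '10111102' → match
C. '00111202' → match
D. '111110111102' → match
E. '102111002' → match

A, B, C, D, E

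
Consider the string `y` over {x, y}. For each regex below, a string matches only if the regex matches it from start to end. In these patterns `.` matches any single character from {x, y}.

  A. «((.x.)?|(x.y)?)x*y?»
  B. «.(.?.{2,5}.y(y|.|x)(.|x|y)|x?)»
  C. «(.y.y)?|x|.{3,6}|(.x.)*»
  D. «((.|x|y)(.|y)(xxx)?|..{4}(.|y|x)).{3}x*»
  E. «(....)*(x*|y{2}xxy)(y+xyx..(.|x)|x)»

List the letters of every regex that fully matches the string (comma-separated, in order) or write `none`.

A, B

A → match
B → match
C → no match
D → no match
E → no match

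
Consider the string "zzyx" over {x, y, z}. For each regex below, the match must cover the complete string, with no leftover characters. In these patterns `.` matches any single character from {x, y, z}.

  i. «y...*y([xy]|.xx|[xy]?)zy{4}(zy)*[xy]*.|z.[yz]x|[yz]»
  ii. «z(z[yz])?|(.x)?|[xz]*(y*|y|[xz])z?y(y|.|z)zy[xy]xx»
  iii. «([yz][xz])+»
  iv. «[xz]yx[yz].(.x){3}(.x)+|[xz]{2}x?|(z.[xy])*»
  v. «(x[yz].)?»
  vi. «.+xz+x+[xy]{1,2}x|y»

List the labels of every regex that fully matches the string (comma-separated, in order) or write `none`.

i, iii

i → match
ii → no match
iii → match
iv → no match
v → no match
vi → no match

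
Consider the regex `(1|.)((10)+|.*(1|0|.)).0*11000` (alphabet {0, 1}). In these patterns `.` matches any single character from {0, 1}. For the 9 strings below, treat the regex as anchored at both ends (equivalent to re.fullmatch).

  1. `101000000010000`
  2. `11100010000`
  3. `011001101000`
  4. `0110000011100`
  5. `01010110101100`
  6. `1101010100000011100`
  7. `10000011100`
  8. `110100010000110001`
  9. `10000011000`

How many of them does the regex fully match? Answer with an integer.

1

1 → no match — must end with `11000`
2. `11100010000` → no match — must end with `11000`
3. `011001101000` → no match — must end with `11000`
4 → no match — must end with `11000`
5 → no match — must end with `11000`
6 → no match — must end with `11000`
7. `10000011100` → no match — must end with `11000`
8 → no match — must end with `11000`
9. `10000011000` → match
Total matched: 1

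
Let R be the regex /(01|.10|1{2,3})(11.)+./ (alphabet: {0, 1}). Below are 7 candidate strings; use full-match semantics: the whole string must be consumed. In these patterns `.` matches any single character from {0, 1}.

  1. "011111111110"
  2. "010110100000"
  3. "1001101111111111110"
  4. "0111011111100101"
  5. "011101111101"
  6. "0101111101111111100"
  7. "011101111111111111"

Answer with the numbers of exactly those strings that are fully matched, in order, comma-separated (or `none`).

1, 5, 6, 7

1 → match
2 → no match
3 → no match
4 → no match
5 → match
6 → match
7 → match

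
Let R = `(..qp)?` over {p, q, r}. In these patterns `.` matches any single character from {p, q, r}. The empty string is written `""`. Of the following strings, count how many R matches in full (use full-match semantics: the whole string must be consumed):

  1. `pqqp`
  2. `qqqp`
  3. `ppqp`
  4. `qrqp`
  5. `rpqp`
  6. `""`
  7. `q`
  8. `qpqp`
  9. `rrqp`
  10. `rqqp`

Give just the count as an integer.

9

1. `pqqp` → match
2. `qqqp` → match
3. `ppqp` → match
4. `qrqp` → match
5. `rpqp` → match
6. `""` → match
7. `q` → no match
8. `qpqp` → match
9. `rrqp` → match
10. `rqqp` → match
Total matched: 9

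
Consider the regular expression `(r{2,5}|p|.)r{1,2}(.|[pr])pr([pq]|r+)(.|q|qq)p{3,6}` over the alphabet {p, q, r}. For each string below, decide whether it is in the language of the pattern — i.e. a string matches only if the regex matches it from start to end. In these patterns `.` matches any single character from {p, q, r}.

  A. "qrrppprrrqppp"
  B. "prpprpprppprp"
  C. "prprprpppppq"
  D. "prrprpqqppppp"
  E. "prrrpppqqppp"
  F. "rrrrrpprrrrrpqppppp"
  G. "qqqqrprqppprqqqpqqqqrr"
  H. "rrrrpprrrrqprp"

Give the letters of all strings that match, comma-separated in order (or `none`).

D

A → no match
B → no match
C. "prprprpppppq" → no match — must end with "p"
D → match
E. "prrrpppqqppp" → no match
F → no match
G → no match — must end with "p"
H → no match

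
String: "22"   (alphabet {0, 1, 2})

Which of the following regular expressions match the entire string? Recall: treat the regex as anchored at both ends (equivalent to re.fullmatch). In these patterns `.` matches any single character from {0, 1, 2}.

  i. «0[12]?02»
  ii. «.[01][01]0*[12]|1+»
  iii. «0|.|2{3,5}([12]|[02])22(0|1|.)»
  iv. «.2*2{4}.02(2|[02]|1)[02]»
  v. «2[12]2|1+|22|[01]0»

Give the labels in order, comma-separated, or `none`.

i → no match — must start with "0"
ii → no match
iii → no match
iv → no match
v → match

v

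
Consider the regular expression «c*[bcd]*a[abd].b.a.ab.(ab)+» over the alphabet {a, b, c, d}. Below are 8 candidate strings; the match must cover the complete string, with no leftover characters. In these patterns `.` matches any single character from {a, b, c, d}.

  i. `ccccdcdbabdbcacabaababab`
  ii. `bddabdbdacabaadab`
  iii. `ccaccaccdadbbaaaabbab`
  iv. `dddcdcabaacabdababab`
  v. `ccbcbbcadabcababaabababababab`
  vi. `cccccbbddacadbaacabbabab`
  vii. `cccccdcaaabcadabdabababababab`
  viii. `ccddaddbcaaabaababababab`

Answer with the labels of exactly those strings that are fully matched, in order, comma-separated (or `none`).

i → match
ii → no match
iii → no match
iv → no match
v → match
vi → no match
vii → match
viii → match

i, v, vii, viii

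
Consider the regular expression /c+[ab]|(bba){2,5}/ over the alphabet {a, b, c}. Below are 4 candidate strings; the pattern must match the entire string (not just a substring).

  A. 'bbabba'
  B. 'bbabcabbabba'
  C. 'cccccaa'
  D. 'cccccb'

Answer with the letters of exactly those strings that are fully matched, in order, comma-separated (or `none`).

A → match
B → no match
C → no match
D → match

A, D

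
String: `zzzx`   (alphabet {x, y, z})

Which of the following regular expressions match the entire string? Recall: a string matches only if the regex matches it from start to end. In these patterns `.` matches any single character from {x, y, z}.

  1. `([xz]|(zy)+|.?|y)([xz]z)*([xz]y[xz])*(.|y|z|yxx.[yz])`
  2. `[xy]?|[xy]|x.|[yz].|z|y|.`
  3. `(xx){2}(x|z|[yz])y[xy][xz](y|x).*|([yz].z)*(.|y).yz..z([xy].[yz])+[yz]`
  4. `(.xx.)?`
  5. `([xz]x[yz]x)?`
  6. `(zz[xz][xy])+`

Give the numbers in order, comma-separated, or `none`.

1, 6

1 → match
2 → no match
3 → no match
4 → no match
5 → no match
6 → match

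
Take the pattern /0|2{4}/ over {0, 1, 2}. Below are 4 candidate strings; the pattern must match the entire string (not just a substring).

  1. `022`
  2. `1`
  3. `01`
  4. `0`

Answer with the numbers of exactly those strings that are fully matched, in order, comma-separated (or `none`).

4

1 → no match
2 → no match
3 → no match
4 → match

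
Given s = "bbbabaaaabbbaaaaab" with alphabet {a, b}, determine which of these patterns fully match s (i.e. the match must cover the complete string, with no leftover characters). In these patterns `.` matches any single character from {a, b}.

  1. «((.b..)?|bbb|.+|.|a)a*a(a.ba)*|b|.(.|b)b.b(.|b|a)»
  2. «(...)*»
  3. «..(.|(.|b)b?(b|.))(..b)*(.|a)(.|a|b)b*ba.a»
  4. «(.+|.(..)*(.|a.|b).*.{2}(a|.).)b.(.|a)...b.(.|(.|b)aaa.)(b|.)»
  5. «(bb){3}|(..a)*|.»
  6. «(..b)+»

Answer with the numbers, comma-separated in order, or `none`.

2, 4

1 → no match
2 → match
3 → no match — must end with "a"
4 → match
5 → no match
6 → no match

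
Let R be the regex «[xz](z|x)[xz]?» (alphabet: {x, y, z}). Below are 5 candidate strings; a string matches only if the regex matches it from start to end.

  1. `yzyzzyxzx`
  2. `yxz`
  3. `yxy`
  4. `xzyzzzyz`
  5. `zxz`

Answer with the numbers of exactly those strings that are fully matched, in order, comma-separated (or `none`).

5

1 → no match
2 → no match
3 → no match
4 → no match
5 → match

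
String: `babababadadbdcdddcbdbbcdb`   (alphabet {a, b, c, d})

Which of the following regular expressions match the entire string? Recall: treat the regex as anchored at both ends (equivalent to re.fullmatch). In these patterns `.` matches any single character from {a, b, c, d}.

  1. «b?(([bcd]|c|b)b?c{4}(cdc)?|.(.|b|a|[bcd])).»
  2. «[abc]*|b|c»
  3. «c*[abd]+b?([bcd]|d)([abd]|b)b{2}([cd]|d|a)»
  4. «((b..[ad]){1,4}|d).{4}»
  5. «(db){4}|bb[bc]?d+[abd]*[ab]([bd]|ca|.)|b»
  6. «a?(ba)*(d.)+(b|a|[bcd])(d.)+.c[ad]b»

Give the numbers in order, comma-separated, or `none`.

1 → no match
2 → no match
3 → no match
4 → no match
5 → no match
6 → match

6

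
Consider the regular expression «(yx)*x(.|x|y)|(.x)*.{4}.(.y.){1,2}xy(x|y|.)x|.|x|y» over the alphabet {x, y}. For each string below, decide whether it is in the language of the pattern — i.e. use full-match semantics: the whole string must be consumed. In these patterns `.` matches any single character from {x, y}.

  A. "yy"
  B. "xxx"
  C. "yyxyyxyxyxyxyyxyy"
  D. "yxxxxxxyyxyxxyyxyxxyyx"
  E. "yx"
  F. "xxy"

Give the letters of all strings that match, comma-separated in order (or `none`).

none

A → no match
B → no match
C → no match
D → no match
E → no match
F → no match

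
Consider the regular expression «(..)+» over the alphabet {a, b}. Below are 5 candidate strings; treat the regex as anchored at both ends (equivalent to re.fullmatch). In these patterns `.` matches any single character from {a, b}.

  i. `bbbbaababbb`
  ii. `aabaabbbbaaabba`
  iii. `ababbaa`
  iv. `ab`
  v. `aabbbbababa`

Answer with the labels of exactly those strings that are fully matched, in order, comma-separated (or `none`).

i → no match
ii → no match
iii → no match
iv → match
v → no match

iv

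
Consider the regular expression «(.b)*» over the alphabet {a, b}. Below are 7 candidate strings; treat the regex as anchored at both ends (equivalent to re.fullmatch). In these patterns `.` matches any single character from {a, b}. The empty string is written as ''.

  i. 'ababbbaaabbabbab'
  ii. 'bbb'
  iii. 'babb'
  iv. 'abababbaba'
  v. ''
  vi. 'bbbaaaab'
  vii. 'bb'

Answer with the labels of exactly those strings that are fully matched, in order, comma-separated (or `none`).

v, vii

i → no match
ii → no match
iii → no match
iv → no match
v → match
vi → no match
vii → match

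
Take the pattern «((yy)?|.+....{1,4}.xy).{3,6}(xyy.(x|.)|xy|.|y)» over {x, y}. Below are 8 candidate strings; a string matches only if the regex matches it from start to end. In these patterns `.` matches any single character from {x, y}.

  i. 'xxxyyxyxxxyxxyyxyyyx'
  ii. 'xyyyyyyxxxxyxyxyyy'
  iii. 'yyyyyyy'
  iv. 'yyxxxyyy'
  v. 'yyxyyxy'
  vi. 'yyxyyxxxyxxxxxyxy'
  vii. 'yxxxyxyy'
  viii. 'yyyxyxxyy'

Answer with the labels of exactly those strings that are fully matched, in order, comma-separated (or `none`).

i, ii, iii, iv, v, vi, viii

i → match
ii → match
iii → match
iv → match
v → match
vi → match
vii → no match
viii → match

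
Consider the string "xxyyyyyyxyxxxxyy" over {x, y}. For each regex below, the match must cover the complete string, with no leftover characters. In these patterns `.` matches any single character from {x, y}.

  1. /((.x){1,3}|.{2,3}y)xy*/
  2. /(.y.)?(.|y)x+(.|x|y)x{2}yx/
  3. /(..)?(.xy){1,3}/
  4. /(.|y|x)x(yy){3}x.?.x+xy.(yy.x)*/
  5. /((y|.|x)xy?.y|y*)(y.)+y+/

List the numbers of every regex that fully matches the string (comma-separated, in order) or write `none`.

4

1 → no match
2 → no match — must end with "xyx"
3 → no match — must end with "xy"
4 → match
5 → no match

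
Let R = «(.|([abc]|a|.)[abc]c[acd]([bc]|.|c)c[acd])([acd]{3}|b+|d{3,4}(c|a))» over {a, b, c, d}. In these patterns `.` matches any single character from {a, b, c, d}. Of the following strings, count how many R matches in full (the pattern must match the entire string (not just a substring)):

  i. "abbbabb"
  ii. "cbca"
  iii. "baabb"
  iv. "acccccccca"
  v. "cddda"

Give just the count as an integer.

2

i → no match
ii → no match
iii → no match
iv → match
v → match
Total matched: 2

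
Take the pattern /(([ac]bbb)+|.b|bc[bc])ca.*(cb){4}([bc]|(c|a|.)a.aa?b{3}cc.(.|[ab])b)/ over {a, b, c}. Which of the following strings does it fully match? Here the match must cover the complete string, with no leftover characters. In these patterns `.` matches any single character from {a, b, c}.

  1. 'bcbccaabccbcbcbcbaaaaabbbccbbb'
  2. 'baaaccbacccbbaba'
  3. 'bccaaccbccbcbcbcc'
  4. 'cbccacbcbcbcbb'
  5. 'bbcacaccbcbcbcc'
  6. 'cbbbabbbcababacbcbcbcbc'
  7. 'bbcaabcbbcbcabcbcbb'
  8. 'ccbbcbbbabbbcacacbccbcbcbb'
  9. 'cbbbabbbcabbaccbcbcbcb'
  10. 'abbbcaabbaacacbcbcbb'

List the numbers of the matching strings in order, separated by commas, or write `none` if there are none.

6

1 → no match
2 → no match
3 → no match
4 → no match
5 → no match
6 → match
7 → no match
8 → no match
9 → no match
10 → no match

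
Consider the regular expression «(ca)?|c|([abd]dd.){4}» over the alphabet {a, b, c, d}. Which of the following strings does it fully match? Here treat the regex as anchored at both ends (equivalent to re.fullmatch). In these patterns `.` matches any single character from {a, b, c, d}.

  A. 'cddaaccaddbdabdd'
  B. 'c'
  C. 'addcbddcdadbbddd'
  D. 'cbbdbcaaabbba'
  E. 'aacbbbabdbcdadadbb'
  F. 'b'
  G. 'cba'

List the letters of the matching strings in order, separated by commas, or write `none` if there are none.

A → no match
B → match
C → no match
D → no match
E → no match
F → no match
G → no match

B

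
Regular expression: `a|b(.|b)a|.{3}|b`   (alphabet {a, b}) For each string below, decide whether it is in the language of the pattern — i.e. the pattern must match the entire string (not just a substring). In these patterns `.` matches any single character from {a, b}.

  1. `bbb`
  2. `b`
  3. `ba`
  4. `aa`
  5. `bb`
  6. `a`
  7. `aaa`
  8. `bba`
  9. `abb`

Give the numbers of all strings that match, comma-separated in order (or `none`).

1, 2, 6, 7, 8, 9

1 → match
2 → match
3 → no match
4 → no match
5 → no match
6 → match
7 → match
8 → match
9 → match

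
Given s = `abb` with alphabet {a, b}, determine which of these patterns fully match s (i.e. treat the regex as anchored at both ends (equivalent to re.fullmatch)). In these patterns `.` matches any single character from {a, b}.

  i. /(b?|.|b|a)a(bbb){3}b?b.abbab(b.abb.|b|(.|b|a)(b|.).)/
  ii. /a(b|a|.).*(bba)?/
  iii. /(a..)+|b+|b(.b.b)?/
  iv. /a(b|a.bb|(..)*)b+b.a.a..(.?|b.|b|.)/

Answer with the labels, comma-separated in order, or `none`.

i → no match
ii → match
iii → match
iv → no match

ii, iii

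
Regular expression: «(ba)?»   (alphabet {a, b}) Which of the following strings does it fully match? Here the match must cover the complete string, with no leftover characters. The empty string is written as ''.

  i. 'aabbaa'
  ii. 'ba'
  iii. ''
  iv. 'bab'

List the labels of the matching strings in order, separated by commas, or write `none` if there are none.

ii, iii

i → no match
ii → match
iii → match
iv → no match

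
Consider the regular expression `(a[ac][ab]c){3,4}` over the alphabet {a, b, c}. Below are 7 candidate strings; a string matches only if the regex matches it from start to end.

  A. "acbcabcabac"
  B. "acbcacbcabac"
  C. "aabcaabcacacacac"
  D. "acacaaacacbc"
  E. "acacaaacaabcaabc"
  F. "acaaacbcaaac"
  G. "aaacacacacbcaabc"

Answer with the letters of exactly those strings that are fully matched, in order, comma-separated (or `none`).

C, D, E, G

A → no match
B → no match
C → match
D → match
E → match
F → no match
G → match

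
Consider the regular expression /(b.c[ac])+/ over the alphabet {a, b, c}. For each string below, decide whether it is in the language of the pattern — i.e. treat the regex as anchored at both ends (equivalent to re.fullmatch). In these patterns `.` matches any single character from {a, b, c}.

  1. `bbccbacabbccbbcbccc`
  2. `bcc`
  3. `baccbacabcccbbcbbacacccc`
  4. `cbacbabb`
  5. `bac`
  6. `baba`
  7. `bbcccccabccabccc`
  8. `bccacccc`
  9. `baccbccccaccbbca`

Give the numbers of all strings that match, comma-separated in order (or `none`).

none

1 → no match
2. `bcc` → no match
3 → no match
4. `cbacbabb` → no match — must start with `b`
5. `bac` → no match
6. `baba` → no match
7 → no match
8. `bccacccc` → no match
9 → no match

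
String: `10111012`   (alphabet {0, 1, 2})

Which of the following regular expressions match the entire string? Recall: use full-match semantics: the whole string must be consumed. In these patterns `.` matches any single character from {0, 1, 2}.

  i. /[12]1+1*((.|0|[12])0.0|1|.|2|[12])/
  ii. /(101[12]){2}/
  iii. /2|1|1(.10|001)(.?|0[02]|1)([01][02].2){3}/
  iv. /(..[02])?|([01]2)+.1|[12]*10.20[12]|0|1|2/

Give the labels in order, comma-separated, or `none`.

i → no match
ii → match
iii → no match
iv → no match

ii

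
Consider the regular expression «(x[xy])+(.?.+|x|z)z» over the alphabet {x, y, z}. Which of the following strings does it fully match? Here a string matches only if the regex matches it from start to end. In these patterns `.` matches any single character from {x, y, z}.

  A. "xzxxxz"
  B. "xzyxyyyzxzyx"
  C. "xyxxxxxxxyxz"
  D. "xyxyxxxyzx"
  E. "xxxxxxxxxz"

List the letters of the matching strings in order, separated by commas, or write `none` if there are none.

C, E

A → no match
B → no match — must end with "z"
C → match
D → no match — must end with "z"
E → match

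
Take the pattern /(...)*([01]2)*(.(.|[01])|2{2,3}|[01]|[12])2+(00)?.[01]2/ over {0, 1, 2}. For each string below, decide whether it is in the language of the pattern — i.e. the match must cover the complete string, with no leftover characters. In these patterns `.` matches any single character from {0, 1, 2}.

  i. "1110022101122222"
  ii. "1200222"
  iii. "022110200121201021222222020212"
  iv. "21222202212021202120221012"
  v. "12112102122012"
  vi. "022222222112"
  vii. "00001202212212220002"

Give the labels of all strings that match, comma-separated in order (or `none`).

v, vi

i → no match
ii → no match
iii → no match
iv → no match
v → match
vi → match
vii → no match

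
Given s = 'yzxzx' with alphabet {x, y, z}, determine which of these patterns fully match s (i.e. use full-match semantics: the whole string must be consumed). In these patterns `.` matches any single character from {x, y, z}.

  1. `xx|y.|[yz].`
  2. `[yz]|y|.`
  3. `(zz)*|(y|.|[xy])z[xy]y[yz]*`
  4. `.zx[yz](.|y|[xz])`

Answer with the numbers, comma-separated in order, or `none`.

4

1 → no match
2 → no match
3 → no match
4 → match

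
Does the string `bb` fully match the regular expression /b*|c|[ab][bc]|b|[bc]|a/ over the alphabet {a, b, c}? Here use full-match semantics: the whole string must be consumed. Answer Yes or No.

Yes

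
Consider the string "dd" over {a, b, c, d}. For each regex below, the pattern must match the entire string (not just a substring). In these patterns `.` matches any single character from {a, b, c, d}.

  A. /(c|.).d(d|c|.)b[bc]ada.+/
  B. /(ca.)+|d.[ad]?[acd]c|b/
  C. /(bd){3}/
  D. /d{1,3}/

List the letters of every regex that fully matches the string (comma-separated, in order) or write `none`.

A → no match
B → no match
C → no match — must start with "bd"
D → match

D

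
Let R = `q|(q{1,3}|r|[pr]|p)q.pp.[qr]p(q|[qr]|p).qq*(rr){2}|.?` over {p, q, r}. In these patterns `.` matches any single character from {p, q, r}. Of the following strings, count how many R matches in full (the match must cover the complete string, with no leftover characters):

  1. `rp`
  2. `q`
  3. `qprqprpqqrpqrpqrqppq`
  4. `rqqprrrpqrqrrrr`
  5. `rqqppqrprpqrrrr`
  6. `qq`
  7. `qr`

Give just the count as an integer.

2

1 → no match
2 → match
3 → no match
4 → no match
5 → match
6 → no match
7 → no match
Total matched: 2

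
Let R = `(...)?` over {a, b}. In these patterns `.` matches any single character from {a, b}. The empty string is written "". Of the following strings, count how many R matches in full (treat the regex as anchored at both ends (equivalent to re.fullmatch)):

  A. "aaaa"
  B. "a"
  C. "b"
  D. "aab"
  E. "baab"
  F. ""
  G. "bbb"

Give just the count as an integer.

A → no match
B → no match
C → no match
D → match
E → no match
F → match
G → match
Total matched: 3

3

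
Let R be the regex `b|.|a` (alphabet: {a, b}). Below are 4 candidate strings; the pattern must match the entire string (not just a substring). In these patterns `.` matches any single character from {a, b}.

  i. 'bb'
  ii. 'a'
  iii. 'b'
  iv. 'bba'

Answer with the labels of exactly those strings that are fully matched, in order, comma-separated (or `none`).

ii, iii

i → no match
ii → match
iii → match
iv → no match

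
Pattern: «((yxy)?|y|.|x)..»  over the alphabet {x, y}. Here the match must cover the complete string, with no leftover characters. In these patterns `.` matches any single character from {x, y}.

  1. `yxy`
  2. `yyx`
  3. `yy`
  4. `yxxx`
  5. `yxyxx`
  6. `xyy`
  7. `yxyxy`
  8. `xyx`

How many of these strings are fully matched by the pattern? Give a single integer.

7

1 → match
2 → match
3 → match
4 → no match
5 → match
6 → match
7 → match
8 → match
Total matched: 7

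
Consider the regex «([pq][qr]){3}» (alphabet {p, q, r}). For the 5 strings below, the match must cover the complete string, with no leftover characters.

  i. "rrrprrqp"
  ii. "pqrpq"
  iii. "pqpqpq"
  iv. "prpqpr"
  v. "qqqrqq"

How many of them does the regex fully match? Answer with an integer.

3

i → no match
ii → no match
iii → match
iv → match
v → match
Total matched: 3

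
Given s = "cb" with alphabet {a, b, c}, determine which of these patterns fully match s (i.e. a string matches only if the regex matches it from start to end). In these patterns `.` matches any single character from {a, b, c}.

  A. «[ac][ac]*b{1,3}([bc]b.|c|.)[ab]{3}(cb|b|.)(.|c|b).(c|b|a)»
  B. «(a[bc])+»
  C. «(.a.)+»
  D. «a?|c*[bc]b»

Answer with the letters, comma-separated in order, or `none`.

D

A → no match
B → no match — must start with "a"
C → no match
D → match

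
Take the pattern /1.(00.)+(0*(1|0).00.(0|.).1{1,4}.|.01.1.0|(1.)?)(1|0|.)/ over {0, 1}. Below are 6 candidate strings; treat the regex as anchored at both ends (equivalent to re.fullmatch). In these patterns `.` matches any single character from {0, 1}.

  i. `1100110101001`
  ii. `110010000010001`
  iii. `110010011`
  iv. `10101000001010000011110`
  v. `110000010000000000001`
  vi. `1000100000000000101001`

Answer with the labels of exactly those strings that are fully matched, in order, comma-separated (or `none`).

i, ii, iii, v, vi

i → match
ii → match
iii → match
iv → no match
v → match
vi → match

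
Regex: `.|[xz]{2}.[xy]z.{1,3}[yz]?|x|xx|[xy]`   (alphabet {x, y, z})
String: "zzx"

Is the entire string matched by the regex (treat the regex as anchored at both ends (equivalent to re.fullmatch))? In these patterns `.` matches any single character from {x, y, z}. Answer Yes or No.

No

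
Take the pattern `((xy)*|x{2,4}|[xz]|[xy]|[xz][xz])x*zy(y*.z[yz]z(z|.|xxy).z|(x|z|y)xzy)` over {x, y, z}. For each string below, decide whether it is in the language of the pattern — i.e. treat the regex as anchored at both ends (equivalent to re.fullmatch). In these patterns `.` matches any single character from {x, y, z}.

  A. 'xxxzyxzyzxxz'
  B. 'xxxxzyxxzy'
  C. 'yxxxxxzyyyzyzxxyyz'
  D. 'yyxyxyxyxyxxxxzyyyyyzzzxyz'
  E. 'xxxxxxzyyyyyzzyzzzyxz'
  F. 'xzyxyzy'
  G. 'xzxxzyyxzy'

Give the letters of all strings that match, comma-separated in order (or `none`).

A. 'xxxzyxzyzxxz' → match
B. 'xxxxzyxxzy' → match
C → match
D → no match
E → no match
F. 'xzyxyzy' → no match
G. 'xzxxzyyxzy' → match

A, B, C, G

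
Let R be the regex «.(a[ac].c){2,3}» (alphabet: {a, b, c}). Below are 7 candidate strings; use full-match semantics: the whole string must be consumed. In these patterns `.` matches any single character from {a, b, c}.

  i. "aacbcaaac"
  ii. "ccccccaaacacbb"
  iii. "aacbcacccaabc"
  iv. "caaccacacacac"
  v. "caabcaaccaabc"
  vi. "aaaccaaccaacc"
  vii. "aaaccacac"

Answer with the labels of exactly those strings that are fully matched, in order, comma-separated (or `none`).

i → match
ii → no match — must end with "c"
iii → match
iv → match
v → match
vi → match
vii → match

i, iii, iv, v, vi, vii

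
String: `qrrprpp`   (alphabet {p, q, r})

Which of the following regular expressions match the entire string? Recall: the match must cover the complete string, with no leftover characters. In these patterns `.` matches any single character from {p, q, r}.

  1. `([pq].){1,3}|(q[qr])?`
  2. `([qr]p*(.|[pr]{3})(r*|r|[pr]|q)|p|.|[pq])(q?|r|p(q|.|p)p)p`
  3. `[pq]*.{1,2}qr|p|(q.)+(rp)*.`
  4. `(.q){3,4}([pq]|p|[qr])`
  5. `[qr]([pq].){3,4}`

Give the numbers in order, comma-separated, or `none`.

1 → no match
2 → match
3 → match
4 → no match
5 → no match

2, 3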